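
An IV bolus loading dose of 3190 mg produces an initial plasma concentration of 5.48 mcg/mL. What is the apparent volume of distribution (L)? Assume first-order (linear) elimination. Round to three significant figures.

582 L

Immediately after an IV bolus, C₀ = Dose / Vd, so Vd = Dose / C₀.
Vd = 3190 / 5.48 = 582.1 L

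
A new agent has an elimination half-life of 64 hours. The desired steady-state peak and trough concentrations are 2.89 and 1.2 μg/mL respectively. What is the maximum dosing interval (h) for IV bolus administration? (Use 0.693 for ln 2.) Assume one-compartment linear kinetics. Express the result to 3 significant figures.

k = 0.693 / t½ = 0.693 / 64 = 0.01083 h⁻¹
Between IV bolus doses, concentration decays as C = C₀·e^(−kτ), so C_peak/C_trough = e^(kτ).
τ_max = ln(C_peak/C_trough) / k = ln(2.89/1.2) / 0.01083 = 0.8789 / 0.01083 = 81.15 h

81.2 h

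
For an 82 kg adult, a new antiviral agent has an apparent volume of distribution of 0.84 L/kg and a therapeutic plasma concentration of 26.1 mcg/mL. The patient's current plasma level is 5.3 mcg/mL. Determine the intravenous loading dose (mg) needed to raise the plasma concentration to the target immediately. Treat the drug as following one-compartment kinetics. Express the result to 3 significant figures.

Vd = 0.84 L/kg × 82 kg = 68.88 L
Concentration deficit ΔC = 26.1 − 5.3 = 20.80 mg/L
LD = Vd × ΔC = 68.88 × 20.80 = 1433 mg

1430 mg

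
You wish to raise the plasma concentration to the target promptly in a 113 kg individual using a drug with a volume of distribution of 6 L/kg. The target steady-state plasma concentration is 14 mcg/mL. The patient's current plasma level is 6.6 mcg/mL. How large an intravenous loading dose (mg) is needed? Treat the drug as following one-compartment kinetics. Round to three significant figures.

5020 mg

Vd = 6 L/kg × 113 kg = 678.0 L
Concentration deficit ΔC = 14 − 6.6 = 7.400 mg/L
LD = Vd × ΔC = 678.0 × 7.400 = 5017 mg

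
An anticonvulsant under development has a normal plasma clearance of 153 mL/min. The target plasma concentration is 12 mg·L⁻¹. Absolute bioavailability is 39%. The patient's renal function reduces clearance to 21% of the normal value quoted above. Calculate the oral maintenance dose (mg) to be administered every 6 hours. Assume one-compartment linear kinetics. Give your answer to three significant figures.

CL = 153 mL/min = 153 × 0.06 = 9.180 L/h
Patient clearance = 0.21 × 9.180 = 1.928 L/h
D = CL × Css × τ / F = 1.928 × 12 × 6 / 0.39 = 355.9 mg

356 mg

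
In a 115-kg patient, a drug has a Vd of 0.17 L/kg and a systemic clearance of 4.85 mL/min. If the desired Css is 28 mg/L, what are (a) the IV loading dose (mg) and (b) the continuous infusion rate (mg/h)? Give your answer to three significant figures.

(a) 547 mg; (b) 8.15 mg/h

Vd(total) = 115 kg × 0.17 L/kg = 19.55 L
Loading dose = Vd × C = 19.55 × 28 = 547.4 mg
CL = 4.85 mL/min = 4.85 × 0.06 = 0.2910 L/h
Maintenance: replace elimination → rate = CL × Css = 0.2910 × 28 = 8.148 mg/h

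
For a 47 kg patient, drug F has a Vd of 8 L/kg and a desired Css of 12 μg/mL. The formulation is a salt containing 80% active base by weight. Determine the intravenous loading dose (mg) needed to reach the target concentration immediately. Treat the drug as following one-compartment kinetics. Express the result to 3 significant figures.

5640 mg

Vd(total) = 47 kg × 8 L/kg = 376.0 L
LD = Vd × C / S = 376.0 × 12.00 / 0.8 = 5640 mg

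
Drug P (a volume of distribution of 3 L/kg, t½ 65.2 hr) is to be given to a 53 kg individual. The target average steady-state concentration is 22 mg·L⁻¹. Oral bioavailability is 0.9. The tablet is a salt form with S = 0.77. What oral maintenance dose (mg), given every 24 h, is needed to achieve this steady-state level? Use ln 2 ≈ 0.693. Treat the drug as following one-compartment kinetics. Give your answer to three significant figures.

1290 mg

Vd = 3 L/kg × 53 kg = 159.0 L
CL = 0.693 × Vd / t½ = 0.693 × 159.0 / 65.2 = 1.690 L/h
D = CL × Css × τ / F / S = 1.690 × 22 × 24 / 0.9 / 0.77 = 1288 mg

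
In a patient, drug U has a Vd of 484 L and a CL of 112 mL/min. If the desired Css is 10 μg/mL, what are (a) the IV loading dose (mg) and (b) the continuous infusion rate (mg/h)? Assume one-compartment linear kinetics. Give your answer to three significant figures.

(a) 4840 mg; (b) 67.2 mg/h

Loading dose = Vd × C = 484.0 × 10 = 4840 mg
Convert clearance: 112 mL/min × 60 min/h ÷ 1000 mL/L = 6.720 L/h
Maintenance: replace elimination → rate = CL × Css = 6.720 × 10 = 67.20 mg/h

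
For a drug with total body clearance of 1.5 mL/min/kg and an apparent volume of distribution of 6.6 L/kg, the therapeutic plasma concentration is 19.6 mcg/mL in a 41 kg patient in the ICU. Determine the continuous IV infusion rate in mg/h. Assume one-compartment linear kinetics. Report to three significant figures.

CL = 1.5 mL/min/kg × 41 kg = 61.50 mL/min = 61.50 × 60/1000 = 3.690 L/h
Vd does not affect the maintenance rate; only clearance governs steady-state input.
Rate = CL × Css = 3.690 × 19.6 = 72.32 mg/h

72.3 mg/h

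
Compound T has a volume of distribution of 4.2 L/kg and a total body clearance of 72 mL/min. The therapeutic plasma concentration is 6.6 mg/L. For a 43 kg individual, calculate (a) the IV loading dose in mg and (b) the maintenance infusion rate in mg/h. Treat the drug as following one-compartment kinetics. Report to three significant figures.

(a) 1190 mg; (b) 28.5 mg/h

Vd(total) = 43 kg × 4.2 L/kg = 180.6 L
Loading dose = Vd × C = 180.6 × 6.6 = 1192 mg
Convert clearance: 72 mL/min × 60 min/h ÷ 1000 mL/L = 4.320 L/h
Infusion rate = 4.320 L/h × 6.6 mg/L = 28.51 mg/h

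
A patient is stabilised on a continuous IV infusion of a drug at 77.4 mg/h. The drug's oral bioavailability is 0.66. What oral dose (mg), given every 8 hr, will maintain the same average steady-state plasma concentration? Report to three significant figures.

To maintain the same Css, the systemic dosing rate must be unchanged: F·D/τ = infusion rate.
D = rate × τ / F = 77.4 × 8 / 0.66 = 938.2 mg

938 mg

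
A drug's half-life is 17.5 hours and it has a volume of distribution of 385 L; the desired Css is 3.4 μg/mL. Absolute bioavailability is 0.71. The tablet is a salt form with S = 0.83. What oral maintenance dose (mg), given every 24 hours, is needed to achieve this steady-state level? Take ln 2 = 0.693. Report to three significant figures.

2110 mg

CL = ln 2 · Vd / t½ = 0.693 × 385.0 / 17.5 = 15.25 L/h
D = CL × Css × τ / F / S = 15.25 × 3.4 × 24 / 0.71 / 0.83 = 2112 mg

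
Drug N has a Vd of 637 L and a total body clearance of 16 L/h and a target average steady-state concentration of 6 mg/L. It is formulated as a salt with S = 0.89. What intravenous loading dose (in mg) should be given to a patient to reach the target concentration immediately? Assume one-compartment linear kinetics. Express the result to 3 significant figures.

4290 mg

LD = Vd × C / S = 637.0 × 6.000 / 0.89 = 4294 mg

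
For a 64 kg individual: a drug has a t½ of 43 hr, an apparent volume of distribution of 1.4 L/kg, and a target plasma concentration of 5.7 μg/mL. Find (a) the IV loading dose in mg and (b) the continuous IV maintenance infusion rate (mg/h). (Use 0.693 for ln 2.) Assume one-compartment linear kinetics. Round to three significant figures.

Vd(total) = 64 kg × 1.4 L/kg = 89.60 L
LD = Vd × C = 89.60 × 5.7 = 510.7 mg
CL = 0.693 × Vd / t½ = 0.693 × 89.60 / 43 = 1.444 L/h
Infusion rate = CL × Css = 1.444 × 5.7 = 8.231 mg/h

(a) 511 mg; (b) 8.23 mg/h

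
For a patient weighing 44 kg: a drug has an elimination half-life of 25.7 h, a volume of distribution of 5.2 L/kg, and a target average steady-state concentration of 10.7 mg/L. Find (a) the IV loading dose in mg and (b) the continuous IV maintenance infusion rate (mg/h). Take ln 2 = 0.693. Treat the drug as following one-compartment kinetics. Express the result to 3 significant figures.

(a) 2450 mg; (b) 66.0 mg/h

Vd(total) = 44 kg × 5.2 L/kg = 228.8 L
LD = Vd × C = 228.8 × 10.7 = 2448 mg
CL = 0.693 × Vd / t½ = 0.693 × 228.8 / 25.7 = 6.170 L/h
Infusion rate = CL × Css = 6.170 × 10.7 = 66.02 mg/h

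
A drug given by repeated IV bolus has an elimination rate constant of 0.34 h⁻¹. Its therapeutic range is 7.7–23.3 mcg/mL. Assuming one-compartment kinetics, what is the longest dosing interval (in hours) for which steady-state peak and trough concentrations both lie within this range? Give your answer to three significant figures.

Between IV bolus doses, concentration decays as C = C₀·e^(−kτ), so C_peak/C_trough = e^(kτ).
τ_max = ln(C_peak/C_trough) / k = ln(23.3/7.7) / 0.3400 = 1.107 / 0.3400 = 3.256 h

3.26 h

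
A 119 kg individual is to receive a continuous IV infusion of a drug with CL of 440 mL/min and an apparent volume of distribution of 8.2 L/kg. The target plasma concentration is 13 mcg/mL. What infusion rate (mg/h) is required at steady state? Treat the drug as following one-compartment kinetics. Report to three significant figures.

CL = 440 mL/min = 440 × 0.06 = 26.40 L/h
Maintenance depends on clearance, not Vd — rate in must match rate out.
Infusion rate = CL · Css = 26.40 L/h × 13 mg/L = 343.2 mg/h

343 mg/h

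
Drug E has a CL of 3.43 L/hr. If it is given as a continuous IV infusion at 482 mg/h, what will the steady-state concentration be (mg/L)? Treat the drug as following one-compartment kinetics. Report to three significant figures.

141 mg/L

Css = rate / CL = 482 / 3.430 = 140.5 mg/L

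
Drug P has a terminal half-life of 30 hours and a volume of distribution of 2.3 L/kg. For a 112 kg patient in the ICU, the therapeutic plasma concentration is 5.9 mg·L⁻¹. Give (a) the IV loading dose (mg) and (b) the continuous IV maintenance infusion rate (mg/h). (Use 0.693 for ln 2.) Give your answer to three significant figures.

(a) 1520 mg; (b) 35.1 mg/h

Vd = 2.3 L/kg × 112 kg = 257.6 L
LD = Vd × C = 257.6 × 5.9 = 1520 mg
CL = 0.693 × Vd / t½ = 0.693 × 257.6 / 30 = 5.951 L/h
Infusion rate = CL × Css = 5.951 × 5.9 = 35.11 mg/h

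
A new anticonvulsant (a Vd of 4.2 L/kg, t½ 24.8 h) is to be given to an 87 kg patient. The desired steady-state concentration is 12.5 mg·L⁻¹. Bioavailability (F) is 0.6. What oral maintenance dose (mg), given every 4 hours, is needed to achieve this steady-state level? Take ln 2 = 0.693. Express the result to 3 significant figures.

851 mg

Total Vd = 4.2 × 87 = 365.4 L
CL = 0.693 × Vd / t½ = 0.693 × 365.4 / 24.8 = 10.21 L/h
D = CL × Css × τ / F = 10.21 × 12.5 × 4 / 0.6 = 850.8 mg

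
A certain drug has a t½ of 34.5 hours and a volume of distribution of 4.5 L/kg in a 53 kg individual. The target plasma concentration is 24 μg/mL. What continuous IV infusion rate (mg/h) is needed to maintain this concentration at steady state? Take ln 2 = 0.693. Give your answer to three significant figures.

Vd = 4.5 L/kg × 53 kg = 238.5 L
k = 0.693/34.5 = 0.02009 h⁻¹, so CL = k·Vd = 0.02009 × 238.5 = 4.791 L/h
Infusion rate = CL × Css = 4.791 × 24 = 115.0 mg/h

115 mg/h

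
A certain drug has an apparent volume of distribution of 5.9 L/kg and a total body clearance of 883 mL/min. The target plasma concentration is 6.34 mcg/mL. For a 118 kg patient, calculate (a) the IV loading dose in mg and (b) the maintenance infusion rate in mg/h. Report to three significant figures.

(a) 4410 mg; (b) 336 mg/h

Vd(total) = 118 kg × 5.9 L/kg = 696.2 L
Loading: fill Vd to C_target → 696.2 L × 6.34 mg/L = 4414 mg
CL = 883 mL/min = 883 × 0.06 = 52.98 L/h
Maintenance: replace elimination → rate = CL × Css = 52.98 × 6.34 = 335.9 mg/h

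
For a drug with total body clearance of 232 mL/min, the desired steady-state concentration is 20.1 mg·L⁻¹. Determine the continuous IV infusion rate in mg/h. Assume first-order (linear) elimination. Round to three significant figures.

Convert clearance: 232 mL/min × 60 min/h ÷ 1000 mL/L = 13.92 L/h
At steady state, infusion rate equals elimination rate: rate in = CL × Css.
R₀ = 13.92 × 20.1 = 279.8 mg/h

280 mg/h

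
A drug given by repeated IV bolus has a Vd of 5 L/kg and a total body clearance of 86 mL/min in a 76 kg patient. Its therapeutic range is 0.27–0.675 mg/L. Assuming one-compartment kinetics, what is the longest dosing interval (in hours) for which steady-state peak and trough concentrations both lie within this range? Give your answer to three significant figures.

67.5 h

Vd = 5 L/kg × 76 kg = 380.0 L
CL = 86 mL/min × 60/1000 = 5.160 L/h
k = CL / Vd = 5.160 / 380.0 = 0.01358 h⁻¹
Between IV bolus doses, concentration decays as C = C₀·e^(−kτ), so C_peak/C_trough = e^(kτ).
τ_max = ln(C_peak/C_trough) / k = ln(0.675/0.27) / 0.01358 = 0.9163 / 0.01358 = 67.47 h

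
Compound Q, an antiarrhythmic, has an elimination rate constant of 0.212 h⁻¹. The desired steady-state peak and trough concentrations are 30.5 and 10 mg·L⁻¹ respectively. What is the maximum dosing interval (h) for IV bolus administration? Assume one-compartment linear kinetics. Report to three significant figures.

5.26 h

Between IV bolus doses, concentration decays as C = C₀·e^(−kτ), so C_peak/C_trough = e^(kτ).
τ_max = ln(C_peak/C_trough) / k = ln(30.5/10) / 0.2120 = 1.115 / 0.2120 = 5.259 h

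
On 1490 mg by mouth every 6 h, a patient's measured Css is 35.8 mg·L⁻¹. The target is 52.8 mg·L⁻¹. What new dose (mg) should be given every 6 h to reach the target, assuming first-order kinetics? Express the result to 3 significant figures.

2200 mg

With linear kinetics, Css is proportional to dose rate (D/τ) at fixed clearance.
D₂ = D₁ × (Css,target / Css,current) = 1490 × 52.8/35.8 = 2198 mg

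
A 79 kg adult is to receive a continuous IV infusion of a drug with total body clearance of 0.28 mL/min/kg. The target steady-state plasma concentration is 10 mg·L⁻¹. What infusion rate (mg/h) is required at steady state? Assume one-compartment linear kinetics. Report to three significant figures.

13.3 mg/h

CL = 0.28 mL/min/kg × 79 kg = 22.12 mL/min = 22.12 × 60/1000 = 1.327 L/h
R₀ = 1.327 × 10 = 13.27 mg/h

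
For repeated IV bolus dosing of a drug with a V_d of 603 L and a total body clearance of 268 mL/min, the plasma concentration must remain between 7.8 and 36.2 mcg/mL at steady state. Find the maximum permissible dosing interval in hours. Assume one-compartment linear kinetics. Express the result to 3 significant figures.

CL = 268 mL/min = 268 × 0.06 = 16.08 L/h
k = CL / Vd = 16.08 / 603.0 = 0.02667 h⁻¹
Between IV bolus doses, concentration decays as C = C₀·e^(−kτ), so C_peak/C_trough = e^(kτ).
τ_max = ln(C_peak/C_trough) / k = ln(36.2/7.8) / 0.02667 = 1.535 / 0.02667 = 57.56 h

57.6 h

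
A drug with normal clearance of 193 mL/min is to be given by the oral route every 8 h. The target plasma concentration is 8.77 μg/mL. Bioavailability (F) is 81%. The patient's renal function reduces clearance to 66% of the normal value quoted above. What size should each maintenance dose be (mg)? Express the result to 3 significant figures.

CL = 193 mL/min × 60/1000 = 11.58 L/h
Patient clearance = 0.66 × 11.58 = 7.643 L/h
D = CL × Css × τ / F = 7.643 × 8.77 × 8 / 0.81 = 662.0 mg

662 mg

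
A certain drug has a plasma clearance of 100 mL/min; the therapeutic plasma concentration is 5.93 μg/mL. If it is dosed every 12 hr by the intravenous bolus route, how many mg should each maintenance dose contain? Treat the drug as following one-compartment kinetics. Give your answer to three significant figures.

427 mg

CL = 100 mL/min × 60/1000 = 6.000 L/h
D = CL × Css × τ = 6.000 × 5.93 × 12 = 427.0 mg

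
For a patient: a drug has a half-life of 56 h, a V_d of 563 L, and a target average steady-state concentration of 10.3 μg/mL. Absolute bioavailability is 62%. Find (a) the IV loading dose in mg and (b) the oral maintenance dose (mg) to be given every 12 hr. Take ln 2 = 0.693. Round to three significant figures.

(a) 5800 mg; (b) 1390 mg

LD = Vd × C = 563.0 × 10.3 = 5799 mg
CL = 0.693 × Vd / t½ = 0.693 × 563.0 / 56 = 6.967 L/h
D = CL × Css × τ / F = 6.967 × 10.3 × 12 / 0.62 = 1389 mg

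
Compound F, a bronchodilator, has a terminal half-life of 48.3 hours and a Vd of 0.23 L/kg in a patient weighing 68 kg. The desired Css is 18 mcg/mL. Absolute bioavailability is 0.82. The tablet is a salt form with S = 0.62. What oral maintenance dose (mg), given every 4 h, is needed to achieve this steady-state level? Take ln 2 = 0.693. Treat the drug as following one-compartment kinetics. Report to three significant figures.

31.8 mg

Total Vd = 0.23 × 68 = 15.64 L
CL = 0.693 × Vd / t½ = 0.693 × 15.64 / 48.3 = 0.2244 L/h
D = CL × Css × τ / F / S = 0.2244 × 18 × 4 / 0.82 / 0.62 = 31.78 mg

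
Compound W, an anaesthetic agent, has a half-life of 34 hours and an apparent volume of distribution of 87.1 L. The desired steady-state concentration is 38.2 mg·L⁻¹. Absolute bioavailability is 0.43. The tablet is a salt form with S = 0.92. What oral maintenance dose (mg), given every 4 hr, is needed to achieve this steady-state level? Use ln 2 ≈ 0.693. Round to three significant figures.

k = 0.693/34 = 0.02038 h⁻¹, so CL = k·Vd = 0.02038 × 87.10 = 1.775 L/h
D = CL × Css × τ / F / S = 1.775 × 38.2 × 4 / 0.43 / 0.92 = 685.6 mg

686 mg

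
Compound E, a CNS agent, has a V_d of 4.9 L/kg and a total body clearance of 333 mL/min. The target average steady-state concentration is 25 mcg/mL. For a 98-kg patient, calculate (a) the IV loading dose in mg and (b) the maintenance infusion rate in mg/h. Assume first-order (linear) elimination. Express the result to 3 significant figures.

Total Vd = 4.9 × 98 = 480.2 L
Loading: fill Vd to C_target → 480.2 L × 25 mg/L = 12010 mg
CL = 333 mL/min × 60/1000 = 19.98 L/h
Maintenance infusion rate = CL × Css = 19.98 × 25 = 499.5 mg/h

(a) 12000 mg; (b) 500 mg/h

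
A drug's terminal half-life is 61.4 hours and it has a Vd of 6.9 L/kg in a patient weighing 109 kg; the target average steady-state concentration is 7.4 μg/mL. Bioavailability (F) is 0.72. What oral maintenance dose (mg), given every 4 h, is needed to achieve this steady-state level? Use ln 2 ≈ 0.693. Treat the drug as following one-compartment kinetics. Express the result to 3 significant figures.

Total Vd = 6.9 × 109 = 752.1 L
CL = ln 2 · Vd / t½ = 0.693 × 752.1 / 61.4 = 8.489 L/h
D = CL × Css × τ / F = 8.489 × 7.4 × 4 / 0.72 = 349.0 mg

349 mg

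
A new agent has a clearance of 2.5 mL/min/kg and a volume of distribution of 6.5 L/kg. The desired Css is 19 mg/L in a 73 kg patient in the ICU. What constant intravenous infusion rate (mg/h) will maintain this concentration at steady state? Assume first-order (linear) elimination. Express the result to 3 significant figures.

208 mg/h

CL = 2.5 mL/min/kg × 73 kg = 182.5 mL/min = 182.5 × 60/1000 = 10.95 L/h
Rate = CL × Css = 10.95 × 19 = 208.1 mg/h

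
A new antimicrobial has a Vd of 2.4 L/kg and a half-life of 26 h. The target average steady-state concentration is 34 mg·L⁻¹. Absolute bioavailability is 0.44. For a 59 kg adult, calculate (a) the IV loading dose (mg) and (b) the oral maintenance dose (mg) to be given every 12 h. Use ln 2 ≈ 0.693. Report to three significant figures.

(a) 4810 mg; (b) 3500 mg

Total Vd = 2.4 × 59 = 141.6 L
LD = Vd × C = 141.6 × 34 = 4814 mg
CL = 0.693 × Vd / t½ = 0.693 × 141.6 / 26 = 3.774 L/h
D = CL × Css × τ / F = 3.774 × 34 × 12 / 0.44 = 3500 mg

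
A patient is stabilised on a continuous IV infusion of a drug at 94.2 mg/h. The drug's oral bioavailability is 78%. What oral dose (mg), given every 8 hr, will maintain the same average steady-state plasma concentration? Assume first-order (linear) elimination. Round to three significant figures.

To maintain the same Css, the systemic dosing rate must be unchanged: F·D/τ = infusion rate.
D = rate × τ / F = 94.2 × 8 / 0.78 = 966.2 mg

966 mg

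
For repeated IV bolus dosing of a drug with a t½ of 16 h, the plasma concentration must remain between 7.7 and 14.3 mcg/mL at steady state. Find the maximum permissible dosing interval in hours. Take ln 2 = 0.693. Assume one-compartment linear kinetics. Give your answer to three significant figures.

k = 0.693 / t½ = 0.693 / 16 = 0.04331 h⁻¹
Between IV bolus doses, concentration decays as C = C₀·e^(−kτ), so C_peak/C_trough = e^(kτ).
τ_max = ln(C_peak/C_trough) / k = ln(14.3/7.7) / 0.04331 = 0.6190 / 0.04331 = 14.29 h

14.3 h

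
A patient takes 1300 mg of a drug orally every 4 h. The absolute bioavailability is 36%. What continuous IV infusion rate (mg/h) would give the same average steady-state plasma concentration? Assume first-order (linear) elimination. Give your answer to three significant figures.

117 mg/h

Equivalent systemic input: infusion rate = F·D/τ.
Rate = 0.36 × 1300 / 4 = 117.0 mg/h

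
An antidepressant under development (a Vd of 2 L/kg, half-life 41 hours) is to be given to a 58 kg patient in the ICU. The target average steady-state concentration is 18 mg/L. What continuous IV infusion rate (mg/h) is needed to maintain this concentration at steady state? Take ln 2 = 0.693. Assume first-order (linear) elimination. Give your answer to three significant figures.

Vd(total) = 58 kg × 2 L/kg = 116.0 L
CL = ln 2 · Vd / t½ = 0.693 × 116.0 / 41 = 1.961 L/h
Infusion rate = CL × Css = 1.961 × 18 = 35.30 mg/h

35.3 mg/h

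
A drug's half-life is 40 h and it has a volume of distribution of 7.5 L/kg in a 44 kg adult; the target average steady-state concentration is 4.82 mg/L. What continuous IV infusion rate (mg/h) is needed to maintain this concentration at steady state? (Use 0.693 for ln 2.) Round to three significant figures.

27.6 mg/h

Vd(total) = 44 kg × 7.5 L/kg = 330.0 L
CL = 0.693 × Vd / t½ = 0.693 × 330.0 / 40 = 5.717 L/h
Infusion rate = CL × Css = 5.717 × 4.82 = 27.56 mg/h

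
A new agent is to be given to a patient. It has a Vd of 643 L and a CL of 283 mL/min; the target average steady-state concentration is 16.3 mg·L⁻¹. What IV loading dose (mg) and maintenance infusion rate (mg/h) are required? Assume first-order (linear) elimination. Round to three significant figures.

(a) 10500 mg; (b) 277 mg/h

Loading: fill Vd to C_target → 643.0 L × 16.3 mg/L = 10480 mg
CL = 283 mL/min × 60/1000 = 16.98 L/h
Maintenance: replace elimination → rate = CL × Css = 16.98 × 16.3 = 276.8 mg/h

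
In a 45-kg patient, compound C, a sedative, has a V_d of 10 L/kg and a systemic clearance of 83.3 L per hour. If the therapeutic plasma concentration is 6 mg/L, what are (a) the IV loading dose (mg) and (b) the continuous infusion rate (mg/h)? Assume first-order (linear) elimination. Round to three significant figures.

(a) 2700 mg; (b) 500 mg/h

Vd = 10 L/kg × 45 kg = 450.0 L
LD = Vd · C_target = 450.0 × 6 = 2700 mg
Maintenance infusion rate = CL × Css = 83.30 × 6 = 499.8 mg/h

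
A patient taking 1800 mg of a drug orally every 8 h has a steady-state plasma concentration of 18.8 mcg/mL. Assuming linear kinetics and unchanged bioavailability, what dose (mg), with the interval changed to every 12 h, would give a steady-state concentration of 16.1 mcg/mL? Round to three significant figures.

For first-order elimination, Css ∝ F·D/(CL·τ); F and CL are unchanged, so Css ∝ D/τ.
D₂ = D₁ × (Css,target / Css,current) × (τ₂/τ₁) = 1800 × (16.1/18.8) × (12/8) = 2312 mg

2310 mg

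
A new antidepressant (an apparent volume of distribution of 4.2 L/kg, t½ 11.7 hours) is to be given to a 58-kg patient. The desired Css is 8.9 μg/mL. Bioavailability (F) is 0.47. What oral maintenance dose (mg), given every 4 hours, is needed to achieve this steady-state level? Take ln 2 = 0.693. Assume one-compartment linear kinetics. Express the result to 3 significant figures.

Vd = 4.2 L/kg × 58 kg = 243.6 L
k = 0.693/11.7 = 0.05923 h⁻¹, so CL = k·Vd = 0.05923 × 243.6 = 14.43 L/h
D = CL × Css × τ / F = 14.43 × 8.9 × 4 / 0.47 = 1093 mg

1090 mg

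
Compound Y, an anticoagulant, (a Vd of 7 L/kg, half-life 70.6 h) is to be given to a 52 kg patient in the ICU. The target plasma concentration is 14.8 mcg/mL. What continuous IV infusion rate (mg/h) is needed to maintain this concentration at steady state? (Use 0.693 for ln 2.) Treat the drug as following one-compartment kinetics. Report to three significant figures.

Vd(total) = 52 kg × 7 L/kg = 364.0 L
k = 0.693/70.6 = 0.009816 h⁻¹, so CL = k·Vd = 0.009816 × 364.0 = 3.573 L/h
Infusion rate = CL × Css = 3.573 × 14.8 = 52.88 mg/h

52.9 mg/h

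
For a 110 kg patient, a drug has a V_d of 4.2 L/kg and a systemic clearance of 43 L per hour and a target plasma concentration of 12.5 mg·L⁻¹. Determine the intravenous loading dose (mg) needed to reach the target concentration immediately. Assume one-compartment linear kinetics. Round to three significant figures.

5780 mg

Total Vd = 4.2 × 110 = 462.0 L
LD = Vd × C = 462.0 × 12.50 = 5775 mg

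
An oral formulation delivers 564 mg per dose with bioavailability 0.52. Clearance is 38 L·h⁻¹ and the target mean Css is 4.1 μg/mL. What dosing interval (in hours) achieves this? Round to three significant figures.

F·D/τ = CL·Css → τ = F·D / (CL·Css).
τ = 0.52 × 564 / (38 × 4.1) = 1.882 h

1.88 h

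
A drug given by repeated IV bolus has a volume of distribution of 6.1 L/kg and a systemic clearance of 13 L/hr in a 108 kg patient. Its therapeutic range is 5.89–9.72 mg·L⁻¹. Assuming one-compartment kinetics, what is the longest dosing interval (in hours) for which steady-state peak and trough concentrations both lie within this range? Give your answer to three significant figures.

Vd(total) = 108 kg × 6.1 L/kg = 658.8 L
k = CL / Vd = 13.00 / 658.8 = 0.01973 h⁻¹
Between IV bolus doses, concentration decays as C = C₀·e^(−kτ), so C_peak/C_trough = e^(kτ).
τ_max = ln(C_peak/C_trough) / k = ln(9.72/5.89) / 0.01973 = 0.5009 / 0.01973 = 25.39 h

25.4 h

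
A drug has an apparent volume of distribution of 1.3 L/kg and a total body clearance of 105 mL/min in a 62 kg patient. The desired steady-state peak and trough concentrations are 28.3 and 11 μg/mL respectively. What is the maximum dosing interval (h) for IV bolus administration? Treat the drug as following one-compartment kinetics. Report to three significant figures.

12.1 h

Total Vd = 1.3 × 62 = 80.60 L
CL = 105 mL/min = 105 × 0.06 = 6.300 L/h
k = CL / Vd = 6.300 / 80.60 = 0.07816 h⁻¹
Between IV bolus doses, concentration decays as C = C₀·e^(−kτ), so C_peak/C_trough = e^(kτ).
τ_max = ln(C_peak/C_trough) / k = ln(28.3/11) / 0.07816 = 0.9450 / 0.07816 = 12.09 h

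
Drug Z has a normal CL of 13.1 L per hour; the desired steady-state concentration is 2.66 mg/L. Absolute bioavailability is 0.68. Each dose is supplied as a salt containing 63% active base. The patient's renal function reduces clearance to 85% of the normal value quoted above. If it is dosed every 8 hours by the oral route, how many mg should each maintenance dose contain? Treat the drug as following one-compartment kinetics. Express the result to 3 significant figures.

Patient clearance = 0.85 × 13.10 = 11.14 L/h
D = CL × Css × τ / F / S = 11.14 × 2.66 × 8 / 0.68 / 0.63 = 553.4 mg

553 mg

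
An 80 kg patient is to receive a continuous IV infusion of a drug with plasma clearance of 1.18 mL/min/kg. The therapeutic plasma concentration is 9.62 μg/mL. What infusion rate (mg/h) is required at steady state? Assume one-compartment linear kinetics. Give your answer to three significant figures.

54.5 mg/h

CL = 1.18 mL/min/kg × 80 kg = 94.40 mL/min = 94.40 × 60/1000 = 5.664 L/h
At steady state, infusion rate equals elimination rate: rate in = CL × Css.
Infusion rate = CL · Css = 5.664 L/h × 9.62 mg/L = 54.49 mg/h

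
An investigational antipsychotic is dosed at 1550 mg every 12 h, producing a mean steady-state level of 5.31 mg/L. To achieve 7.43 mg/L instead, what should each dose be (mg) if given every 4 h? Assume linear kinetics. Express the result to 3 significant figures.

723 mg

For first-order elimination, Css ∝ F·D/(CL·τ); F and CL are unchanged, so Css ∝ D/τ.
D₂ = D₁ × (Css,target / Css,current) × (τ₂/τ₁) = 1550 × (7.43/5.31) × (4/12) = 722.9 mg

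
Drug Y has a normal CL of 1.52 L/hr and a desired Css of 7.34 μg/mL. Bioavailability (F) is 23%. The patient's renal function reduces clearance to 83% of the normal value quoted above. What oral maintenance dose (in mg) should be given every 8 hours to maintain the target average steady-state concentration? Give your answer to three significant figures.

322 mg

Patient clearance = 0.83 × 1.520 = 1.262 L/h
D = CL × Css × τ / F = 1.262 × 7.34 × 8 / 0.23 = 322.2 mg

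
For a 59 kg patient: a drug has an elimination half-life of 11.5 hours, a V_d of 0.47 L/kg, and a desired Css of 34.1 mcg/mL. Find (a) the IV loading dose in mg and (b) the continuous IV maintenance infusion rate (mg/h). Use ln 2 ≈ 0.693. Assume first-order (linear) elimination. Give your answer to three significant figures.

(a) 946 mg; (b) 57.0 mg/h

Total Vd = 0.47 × 59 = 27.73 L
LD = Vd × C = 27.73 × 34.1 = 945.6 mg
CL = 0.693 × Vd / t½ = 0.693 × 27.73 / 11.5 = 1.671 L/h
Infusion rate = CL × Css = 1.671 × 34.1 = 56.98 mg/h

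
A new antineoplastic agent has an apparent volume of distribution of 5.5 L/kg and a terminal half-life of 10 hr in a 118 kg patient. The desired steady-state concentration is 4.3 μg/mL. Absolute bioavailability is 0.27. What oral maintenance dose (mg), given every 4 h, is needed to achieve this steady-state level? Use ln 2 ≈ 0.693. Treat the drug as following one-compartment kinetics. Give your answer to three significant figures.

Vd = 5.5 L/kg × 118 kg = 649.0 L
k = 0.693/10 = 0.06930 h⁻¹, so CL = k·Vd = 0.06930 × 649.0 = 44.98 L/h
D = CL × Css × τ / F = 44.98 × 4.3 × 4 / 0.27 = 2865 mg

2870 mg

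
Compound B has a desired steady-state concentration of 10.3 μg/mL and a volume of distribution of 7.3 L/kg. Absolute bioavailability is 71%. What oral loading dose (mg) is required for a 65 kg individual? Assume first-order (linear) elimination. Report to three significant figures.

6880 mg

Vd = 7.3 L/kg × 65 kg = 474.5 L
LD = Vd × C / F = 474.5 × 10.30 / 0.71 = 6884 mg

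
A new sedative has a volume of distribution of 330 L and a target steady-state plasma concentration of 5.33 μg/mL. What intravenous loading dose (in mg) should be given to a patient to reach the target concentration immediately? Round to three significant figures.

1760 mg

The loading dose fills Vd to the target concentration.
LD = Vd × C = 330.0 × 5.330 = 1759 mg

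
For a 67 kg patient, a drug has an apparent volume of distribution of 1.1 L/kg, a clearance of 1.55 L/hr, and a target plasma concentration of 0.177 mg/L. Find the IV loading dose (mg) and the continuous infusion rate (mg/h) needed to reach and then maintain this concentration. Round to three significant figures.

Vd = 1.1 L/kg × 67 kg = 73.70 L
Loading: fill Vd to C_target → 73.70 L × 0.177 mg/L = 13.04 mg
Maintenance: replace elimination → rate = CL × Css = 1.550 × 0.177 = 0.2744 mg/h

(a) 13.0 mg; (b) 0.274 mg/h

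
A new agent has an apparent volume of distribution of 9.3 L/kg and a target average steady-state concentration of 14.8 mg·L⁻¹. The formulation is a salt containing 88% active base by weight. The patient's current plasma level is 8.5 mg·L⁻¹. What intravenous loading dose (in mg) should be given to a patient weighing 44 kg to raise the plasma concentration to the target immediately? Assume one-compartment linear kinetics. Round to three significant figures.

Vd = 9.3 L/kg × 44 kg = 409.2 L
The loading dose fills Vd to the target concentration.
Concentration deficit ΔC = 14.8 − 8.5 = 6.300 mg/L
LD = Vd × ΔC / S = 409.2 × 6.300 / 0.88 = 2930 mg

2930 mg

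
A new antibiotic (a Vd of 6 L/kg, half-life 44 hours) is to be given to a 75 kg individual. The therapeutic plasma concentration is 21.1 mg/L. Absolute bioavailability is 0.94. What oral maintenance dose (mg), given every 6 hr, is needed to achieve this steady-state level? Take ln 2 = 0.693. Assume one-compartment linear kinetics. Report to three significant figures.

955 mg

Total Vd = 6 × 75 = 450.0 L
CL = 0.693 × Vd / t½ = 0.693 × 450.0 / 44 = 7.088 L/h
D = CL × Css × τ / F = 7.088 × 21.1 × 6 / 0.94 = 954.6 mg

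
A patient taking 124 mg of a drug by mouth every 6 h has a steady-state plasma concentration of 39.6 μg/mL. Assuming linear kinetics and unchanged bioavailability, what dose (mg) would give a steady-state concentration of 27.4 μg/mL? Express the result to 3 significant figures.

85.8 mg

With linear kinetics, Css is proportional to dose rate (D/τ) at fixed clearance.
D₂ = D₁ × (Css,target / Css,current) = 124 × 27.4/39.6 = 85.80 mg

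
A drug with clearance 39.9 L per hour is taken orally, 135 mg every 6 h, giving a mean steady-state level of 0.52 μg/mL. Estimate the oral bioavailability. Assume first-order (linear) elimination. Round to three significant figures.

0.922

F·D/τ = CL·Css at steady state → F = CL·Css·τ / D.
F = 39.9 × 0.52 × 6 / 135 = 0.922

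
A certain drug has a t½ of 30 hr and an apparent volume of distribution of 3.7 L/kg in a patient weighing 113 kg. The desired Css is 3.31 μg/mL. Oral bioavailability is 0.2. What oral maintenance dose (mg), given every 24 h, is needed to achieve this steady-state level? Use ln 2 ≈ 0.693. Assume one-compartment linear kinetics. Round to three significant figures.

Total Vd = 3.7 × 113 = 418.1 L
CL = ln 2 · Vd / t½ = 0.693 × 418.1 / 30 = 9.658 L/h
D = CL × Css × τ / F = 9.658 × 3.31 × 24 / 0.2 = 3836 mg

3840 mg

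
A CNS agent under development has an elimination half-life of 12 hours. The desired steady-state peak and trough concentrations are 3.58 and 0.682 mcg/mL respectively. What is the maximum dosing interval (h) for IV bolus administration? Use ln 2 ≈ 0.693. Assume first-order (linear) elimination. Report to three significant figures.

k = 0.693 / t½ = 0.693 / 12 = 0.05775 h⁻¹
Between IV bolus doses, concentration decays as C = C₀·e^(−kτ), so C_peak/C_trough = e^(kτ).
τ_max = ln(C_peak/C_trough) / k = ln(3.58/0.682) / 0.05775 = 1.658 / 0.05775 = 28.71 h

28.7 h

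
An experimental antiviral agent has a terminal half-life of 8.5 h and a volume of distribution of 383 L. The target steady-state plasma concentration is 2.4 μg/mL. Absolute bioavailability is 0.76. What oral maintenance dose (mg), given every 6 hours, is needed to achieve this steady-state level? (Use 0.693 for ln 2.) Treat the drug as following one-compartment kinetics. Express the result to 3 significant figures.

592 mg

k = 0.693/8.5 = 0.08153 h⁻¹, so CL = k·Vd = 0.08153 × 383.0 = 31.23 L/h
D = CL × Css × τ / F = 31.23 × 2.4 × 6 / 0.76 = 591.7 mg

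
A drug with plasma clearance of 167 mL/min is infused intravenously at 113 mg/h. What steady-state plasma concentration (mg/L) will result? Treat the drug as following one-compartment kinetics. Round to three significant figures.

CL = 167 mL/min × 60/1000 = 10.02 L/h
Css = rate / CL = 113 / 10.02 = 11.28 mg/L

11.3 mg/L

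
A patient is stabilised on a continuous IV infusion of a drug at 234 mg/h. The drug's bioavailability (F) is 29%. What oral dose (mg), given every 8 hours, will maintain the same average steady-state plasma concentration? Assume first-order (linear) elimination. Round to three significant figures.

6460 mg

To maintain the same Css, the systemic dosing rate must be unchanged: F·D/τ = infusion rate.
D = rate × τ / F = 234 × 8 / 0.29 = 6455 mg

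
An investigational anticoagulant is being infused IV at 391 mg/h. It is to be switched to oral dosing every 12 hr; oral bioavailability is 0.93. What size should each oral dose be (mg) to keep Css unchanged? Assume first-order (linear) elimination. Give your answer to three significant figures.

To maintain the same Css, the systemic dosing rate must be unchanged: F·D/τ = infusion rate.
D = rate × τ / F = 391 × 12 / 0.93 = 5045 mg

5050 mg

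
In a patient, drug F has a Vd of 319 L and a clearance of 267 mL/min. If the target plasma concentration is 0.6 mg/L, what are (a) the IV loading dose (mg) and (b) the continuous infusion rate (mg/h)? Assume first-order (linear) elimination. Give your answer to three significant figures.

(a) 191 mg; (b) 9.61 mg/h

Loading: fill Vd to C_target → 319.0 L × 0.6 mg/L = 191.4 mg
CL = 267 mL/min = 267 × 0.06 = 16.02 L/h
Maintenance: replace elimination → rate = CL × Css = 16.02 × 0.6 = 9.612 mg/h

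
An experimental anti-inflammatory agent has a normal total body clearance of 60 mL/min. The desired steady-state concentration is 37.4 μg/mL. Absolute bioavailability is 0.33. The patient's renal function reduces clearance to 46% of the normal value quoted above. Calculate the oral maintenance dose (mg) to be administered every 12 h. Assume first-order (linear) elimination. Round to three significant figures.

2250 mg

CL = 60 mL/min = 60 × 0.06 = 3.600 L/h
Patient clearance = 0.46 × 3.600 = 1.656 L/h
At steady state, dose per interval replaces the amount cleared in that interval: F·D/τ = CL·Css.
D = CL × Css × τ / F = 1.656 × 37.4 × 12 / 0.33 = 2252 mg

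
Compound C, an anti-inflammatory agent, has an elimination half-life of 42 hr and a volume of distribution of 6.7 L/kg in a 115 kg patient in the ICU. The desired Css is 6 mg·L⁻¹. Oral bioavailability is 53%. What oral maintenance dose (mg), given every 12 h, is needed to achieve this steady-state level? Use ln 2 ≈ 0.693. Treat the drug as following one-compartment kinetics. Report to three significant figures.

Vd(total) = 115 kg × 6.7 L/kg = 770.5 L
CL = 0.693 × Vd / t½ = 0.693 × 770.5 / 42 = 12.71 L/h
D = CL × Css × τ / F = 12.71 × 6 × 12 / 0.53 = 1727 mg

1730 mg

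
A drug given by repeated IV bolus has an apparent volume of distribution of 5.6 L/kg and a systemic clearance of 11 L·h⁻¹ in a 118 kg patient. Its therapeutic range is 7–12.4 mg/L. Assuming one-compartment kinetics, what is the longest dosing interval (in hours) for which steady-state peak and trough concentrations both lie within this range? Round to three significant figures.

Vd(total) = 118 kg × 5.6 L/kg = 660.8 L
k = CL / Vd = 11.00 / 660.8 = 0.01665 h⁻¹
Between IV bolus doses, concentration decays as C = C₀·e^(−kτ), so C_peak/C_trough = e^(kτ).
τ_max = ln(C_peak/C_trough) / k = ln(12.4/7) / 0.01665 = 0.5718 / 0.01665 = 34.34 h

34.3 h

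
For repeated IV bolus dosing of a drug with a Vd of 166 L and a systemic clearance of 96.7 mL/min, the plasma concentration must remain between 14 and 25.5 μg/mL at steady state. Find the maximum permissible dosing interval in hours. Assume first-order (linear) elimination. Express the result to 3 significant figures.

17.2 h

CL = 96.7 mL/min × 60/1000 = 5.802 L/h
k = CL / Vd = 5.802 / 166.0 = 0.03495 h⁻¹
Between IV bolus doses, concentration decays as C = C₀·e^(−kτ), so C_peak/C_trough = e^(kτ).
τ_max = ln(C_peak/C_trough) / k = ln(25.5/14) / 0.03495 = 0.5996 / 0.03495 = 17.16 h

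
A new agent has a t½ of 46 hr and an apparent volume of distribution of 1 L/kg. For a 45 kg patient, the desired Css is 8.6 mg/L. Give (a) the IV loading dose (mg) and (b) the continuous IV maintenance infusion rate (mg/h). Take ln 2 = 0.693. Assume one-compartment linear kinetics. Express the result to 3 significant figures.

Total Vd = 1 × 45 = 45.00 L
LD = Vd × C = 45.00 × 8.6 = 387.0 mg
CL = 0.693 × Vd / t½ = 0.693 × 45.00 / 46 = 0.6779 L/h
Infusion rate = CL × Css = 0.6779 × 8.6 = 5.830 mg/h

(a) 387 mg; (b) 5.83 mg/h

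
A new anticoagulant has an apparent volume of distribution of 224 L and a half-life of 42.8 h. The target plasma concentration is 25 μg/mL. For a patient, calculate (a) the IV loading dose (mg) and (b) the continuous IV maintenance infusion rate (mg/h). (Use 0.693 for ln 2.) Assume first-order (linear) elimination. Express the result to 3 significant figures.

(a) 5600 mg; (b) 90.7 mg/h

LD = Vd × C = 224.0 × 25 = 5600 mg
CL = 0.693 × Vd / t½ = 0.693 × 224.0 / 42.8 = 3.627 L/h
Infusion rate = CL × Css = 3.627 × 25 = 90.68 mg/h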